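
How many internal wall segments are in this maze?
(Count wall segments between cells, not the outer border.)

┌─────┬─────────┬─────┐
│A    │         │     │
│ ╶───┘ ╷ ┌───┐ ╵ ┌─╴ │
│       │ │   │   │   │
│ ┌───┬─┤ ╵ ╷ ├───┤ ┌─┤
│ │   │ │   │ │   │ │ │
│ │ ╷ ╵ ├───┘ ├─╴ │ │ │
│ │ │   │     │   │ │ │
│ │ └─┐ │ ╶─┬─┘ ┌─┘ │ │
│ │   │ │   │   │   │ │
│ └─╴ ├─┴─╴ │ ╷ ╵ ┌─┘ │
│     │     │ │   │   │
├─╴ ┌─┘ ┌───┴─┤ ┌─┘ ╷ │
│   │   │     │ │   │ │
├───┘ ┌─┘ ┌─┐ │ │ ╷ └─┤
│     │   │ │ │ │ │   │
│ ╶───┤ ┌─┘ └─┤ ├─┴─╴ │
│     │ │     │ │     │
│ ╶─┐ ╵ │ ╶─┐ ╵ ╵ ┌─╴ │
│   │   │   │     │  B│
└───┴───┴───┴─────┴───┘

Counting internal wall segments:
Total internal walls: 90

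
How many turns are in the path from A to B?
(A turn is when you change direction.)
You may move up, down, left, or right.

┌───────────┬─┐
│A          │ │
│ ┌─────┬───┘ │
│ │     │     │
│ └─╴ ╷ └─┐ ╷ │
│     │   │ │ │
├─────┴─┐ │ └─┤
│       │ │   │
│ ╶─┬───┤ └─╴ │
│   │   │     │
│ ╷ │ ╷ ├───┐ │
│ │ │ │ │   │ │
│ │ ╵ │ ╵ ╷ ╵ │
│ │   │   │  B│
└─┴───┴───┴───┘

Directions: down, down, right, right, up, right, down, right, down, down, right, right, down, down
Number of turns: 8

Solution:

┌───────────┬─┐
│A          │ │
│ ┌─────┬───┘ │
│↓│  ↱ ↓│     │
│ └─╴ ╷ └─┐ ╷ │
│↳ → ↑│↳ ↓│ │ │
├─────┴─┐ │ └─┤
│       │↓│   │
│ ╶─┬───┤ └─╴ │
│   │   │↳ → ↓│
│ ╷ │ ╷ ├───┐ │
│ │ │ │ │   │↓│
│ │ ╵ │ ╵ ╷ ╵ │
│ │   │   │  B│
└─┴───┴───┴───┘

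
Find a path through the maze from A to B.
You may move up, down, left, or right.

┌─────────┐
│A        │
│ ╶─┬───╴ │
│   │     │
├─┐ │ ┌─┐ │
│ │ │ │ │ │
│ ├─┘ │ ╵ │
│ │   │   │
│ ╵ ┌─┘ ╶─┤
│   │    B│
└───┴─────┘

Finding the shortest path through the maze:
Path length: 10 steps
Directions: right → right → right → right → down → down → down → left → down → right

Solution:

┌─────────┐
│A → → → ↓│
│ ╶─┬───╴ │
│   │    ↓│
├─┐ │ ┌─┐ │
│ │ │ │ │↓│
│ ├─┘ │ ╵ │
│ │   │↓ ↲│
│ ╵ ┌─┘ ╶─┤
│   │  ↳ B│
└───┴─────┘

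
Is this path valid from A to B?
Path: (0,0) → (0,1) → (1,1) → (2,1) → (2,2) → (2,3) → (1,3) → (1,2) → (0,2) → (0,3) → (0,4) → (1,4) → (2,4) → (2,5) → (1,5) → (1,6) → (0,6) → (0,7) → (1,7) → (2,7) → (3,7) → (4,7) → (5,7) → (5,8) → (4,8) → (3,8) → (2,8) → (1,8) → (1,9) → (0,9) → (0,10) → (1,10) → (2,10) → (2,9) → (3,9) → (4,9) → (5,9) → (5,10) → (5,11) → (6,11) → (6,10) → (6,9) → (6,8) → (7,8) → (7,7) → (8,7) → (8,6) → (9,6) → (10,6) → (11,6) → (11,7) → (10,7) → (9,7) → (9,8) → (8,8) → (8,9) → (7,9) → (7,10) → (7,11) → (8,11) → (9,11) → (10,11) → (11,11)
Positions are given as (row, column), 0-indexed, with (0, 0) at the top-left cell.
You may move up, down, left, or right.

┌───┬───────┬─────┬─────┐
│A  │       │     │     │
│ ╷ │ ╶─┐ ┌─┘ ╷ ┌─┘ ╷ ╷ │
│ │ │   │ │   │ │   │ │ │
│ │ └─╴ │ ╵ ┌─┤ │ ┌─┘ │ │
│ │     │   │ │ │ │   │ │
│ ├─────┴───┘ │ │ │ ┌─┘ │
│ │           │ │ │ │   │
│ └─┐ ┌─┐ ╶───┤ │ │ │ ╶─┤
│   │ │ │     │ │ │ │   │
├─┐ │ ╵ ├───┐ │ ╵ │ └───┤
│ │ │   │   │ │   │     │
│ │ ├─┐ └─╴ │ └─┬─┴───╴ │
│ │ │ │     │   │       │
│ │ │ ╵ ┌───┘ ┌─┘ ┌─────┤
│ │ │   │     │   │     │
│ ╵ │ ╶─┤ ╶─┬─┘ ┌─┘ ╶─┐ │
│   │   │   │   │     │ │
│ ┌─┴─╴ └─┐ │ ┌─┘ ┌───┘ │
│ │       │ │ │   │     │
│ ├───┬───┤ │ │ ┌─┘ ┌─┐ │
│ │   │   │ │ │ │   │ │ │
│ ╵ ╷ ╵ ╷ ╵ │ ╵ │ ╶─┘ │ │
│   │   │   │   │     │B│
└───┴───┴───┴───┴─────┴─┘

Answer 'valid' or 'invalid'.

Checking path validity:
Result: All consecutive moves are passable.

valid

Correct solution:

┌───┬───────┬─────┬─────┐
│A ↓│↱ → ↓  │↱ ↓  │↱ ↓  │
│ ╷ │ ╶─┐ ┌─┘ ╷ ┌─┘ ╷ ╷ │
│ │↓│↑ ↰│↓│↱ ↑│↓│↱ ↑│↓│ │
│ │ └─╴ │ ╵ ┌─┤ │ ┌─┘ │ │
│ │↳ → ↑│↳ ↑│ │↓│↑│↓ ↲│ │
│ ├─────┴───┘ │ │ │ ┌─┘ │
│ │           │↓│↑│↓│   │
│ └─┐ ┌─┐ ╶───┤ │ │ │ ╶─┤
│   │ │ │     │↓│↑│↓│   │
├─┐ │ ╵ ├───┐ │ ╵ │ └───┤
│ │ │   │   │ │↳ ↑│↳ → ↓│
│ │ ├─┐ └─╴ │ └─┬─┴───╴ │
│ │ │ │     │   │↓ ← ← ↲│
│ │ │ ╵ ┌───┘ ┌─┘ ┌─────┤
│ │ │   │     │↓ ↲│↱ → ↓│
│ ╵ │ ╶─┤ ╶─┬─┘ ┌─┘ ╶─┐ │
│   │   │   │↓ ↲│↱ ↑  │↓│
│ ┌─┴─╴ └─┐ │ ┌─┘ ┌───┘ │
│ │       │ │↓│↱ ↑│    ↓│
│ ├───┬───┤ │ │ ┌─┘ ┌─┐ │
│ │   │   │ │↓│↑│   │ │↓│
│ ╵ ╷ ╵ ╷ ╵ │ ╵ │ ╶─┘ │ │
│   │   │   │↳ ↑│     │B│
└───┴───┴───┴───┴─────┴─┘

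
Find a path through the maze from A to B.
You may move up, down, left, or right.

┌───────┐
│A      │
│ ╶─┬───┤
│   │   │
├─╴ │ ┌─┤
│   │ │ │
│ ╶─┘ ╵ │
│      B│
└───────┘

Finding the shortest path through the maze:
Path length: 8 steps
Directions: down → right → down → left → down → right → right → right

Solution:

┌───────┐
│A      │
│ ╶─┬───┤
│↳ ↓│   │
├─╴ │ ┌─┤
│↓ ↲│ │ │
│ ╶─┘ ╵ │
│↳ → → B│
└───────┘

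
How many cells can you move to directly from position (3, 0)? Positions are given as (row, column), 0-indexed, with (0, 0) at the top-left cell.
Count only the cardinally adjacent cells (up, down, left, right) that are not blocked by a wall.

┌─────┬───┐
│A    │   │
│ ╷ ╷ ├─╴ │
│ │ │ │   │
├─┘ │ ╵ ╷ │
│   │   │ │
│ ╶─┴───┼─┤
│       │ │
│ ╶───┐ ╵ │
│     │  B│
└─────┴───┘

Checking passable neighbors of (3, 0):
Neighbors: (2, 0), (4, 0), (3, 1)
Count: 3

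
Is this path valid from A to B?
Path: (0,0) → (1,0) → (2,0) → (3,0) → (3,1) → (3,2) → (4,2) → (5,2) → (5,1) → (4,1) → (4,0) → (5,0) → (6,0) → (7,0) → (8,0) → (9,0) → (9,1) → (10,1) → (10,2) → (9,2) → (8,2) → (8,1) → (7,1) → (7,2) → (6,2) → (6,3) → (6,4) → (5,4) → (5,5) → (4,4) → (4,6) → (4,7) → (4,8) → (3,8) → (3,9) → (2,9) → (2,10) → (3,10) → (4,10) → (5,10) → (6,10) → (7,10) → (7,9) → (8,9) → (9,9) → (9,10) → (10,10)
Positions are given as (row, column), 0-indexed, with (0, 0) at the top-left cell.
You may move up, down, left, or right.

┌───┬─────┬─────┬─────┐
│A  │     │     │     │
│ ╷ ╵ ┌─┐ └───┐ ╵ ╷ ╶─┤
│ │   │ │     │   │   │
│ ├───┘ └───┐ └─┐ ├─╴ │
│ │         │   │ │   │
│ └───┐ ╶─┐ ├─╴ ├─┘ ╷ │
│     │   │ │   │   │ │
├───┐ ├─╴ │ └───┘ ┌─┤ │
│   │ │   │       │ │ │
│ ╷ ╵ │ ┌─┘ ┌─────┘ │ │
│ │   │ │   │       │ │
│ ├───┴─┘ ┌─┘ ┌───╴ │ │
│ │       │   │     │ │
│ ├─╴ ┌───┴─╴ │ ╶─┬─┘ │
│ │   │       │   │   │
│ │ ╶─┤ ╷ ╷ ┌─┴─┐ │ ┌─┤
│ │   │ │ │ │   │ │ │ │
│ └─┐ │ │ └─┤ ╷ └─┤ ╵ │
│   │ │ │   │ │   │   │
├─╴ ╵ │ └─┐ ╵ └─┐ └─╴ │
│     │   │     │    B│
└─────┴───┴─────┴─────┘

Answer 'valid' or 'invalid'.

Checking path validity:
Result: Invalid move at step 29: cannot move from (5, 5) to (4, 4).

invalid

Correct solution:

┌───┬─────┬─────┬─────┐
│A  │     │     │     │
│ ╷ ╵ ┌─┐ └───┐ ╵ ╷ ╶─┤
│↓│   │ │     │   │   │
│ ├───┘ └───┐ └─┐ ├─╴ │
│↓│         │   │ │↱ ↓│
│ └───┐ ╶─┐ ├─╴ ├─┘ ╷ │
│↳ → ↓│   │ │   │↱ ↑│↓│
├───┐ ├─╴ │ └───┘ ┌─┤ │
│↓ ↰│↓│   │↱ → → ↑│ │↓│
│ ╷ ╵ │ ┌─┘ ┌─────┘ │ │
│↓│↑ ↲│ │↱ ↑│       │↓│
│ ├───┴─┘ ┌─┘ ┌───╴ │ │
│↓│  ↱ → ↑│   │     │↓│
│ ├─╴ ┌───┴─╴ │ ╶─┬─┘ │
│↓│↱ ↑│       │   │↓ ↲│
│ │ ╶─┤ ╷ ╷ ┌─┴─┐ │ ┌─┤
│↓│↑ ↰│ │ │ │   │ │↓│ │
│ └─┐ │ │ └─┤ ╷ └─┤ ╵ │
│↳ ↓│↑│ │   │ │   │↳ ↓│
├─╴ ╵ │ └─┐ ╵ └─┐ └─╴ │
│  ↳ ↑│   │     │    B│
└─────┴───┴─────┴─────┘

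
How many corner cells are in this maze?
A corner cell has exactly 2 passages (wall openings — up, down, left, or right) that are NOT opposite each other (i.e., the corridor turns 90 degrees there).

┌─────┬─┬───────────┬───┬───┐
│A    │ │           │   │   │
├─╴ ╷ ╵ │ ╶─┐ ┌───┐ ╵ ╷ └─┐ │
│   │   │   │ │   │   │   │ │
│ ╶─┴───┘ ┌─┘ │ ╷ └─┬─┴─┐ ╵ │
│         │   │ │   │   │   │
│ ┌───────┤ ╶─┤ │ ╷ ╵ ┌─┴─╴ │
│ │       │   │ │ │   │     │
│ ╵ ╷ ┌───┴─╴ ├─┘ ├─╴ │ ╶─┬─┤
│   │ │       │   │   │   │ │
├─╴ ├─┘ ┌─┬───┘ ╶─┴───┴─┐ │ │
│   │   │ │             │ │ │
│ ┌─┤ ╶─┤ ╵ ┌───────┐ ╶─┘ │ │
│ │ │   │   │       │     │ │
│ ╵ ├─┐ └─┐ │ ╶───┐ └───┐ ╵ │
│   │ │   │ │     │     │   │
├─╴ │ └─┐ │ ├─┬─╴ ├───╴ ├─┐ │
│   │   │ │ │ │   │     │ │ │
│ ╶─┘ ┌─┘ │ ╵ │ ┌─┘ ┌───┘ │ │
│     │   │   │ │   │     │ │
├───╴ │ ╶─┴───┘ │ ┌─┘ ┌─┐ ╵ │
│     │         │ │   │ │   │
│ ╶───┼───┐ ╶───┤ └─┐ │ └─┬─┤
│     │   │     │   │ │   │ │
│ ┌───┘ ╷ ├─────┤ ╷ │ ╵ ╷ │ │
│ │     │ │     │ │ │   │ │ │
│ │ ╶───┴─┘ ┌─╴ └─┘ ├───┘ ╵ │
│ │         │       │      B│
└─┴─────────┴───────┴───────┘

Counting corner cells (2 non-opposite passages):
Total corners: 90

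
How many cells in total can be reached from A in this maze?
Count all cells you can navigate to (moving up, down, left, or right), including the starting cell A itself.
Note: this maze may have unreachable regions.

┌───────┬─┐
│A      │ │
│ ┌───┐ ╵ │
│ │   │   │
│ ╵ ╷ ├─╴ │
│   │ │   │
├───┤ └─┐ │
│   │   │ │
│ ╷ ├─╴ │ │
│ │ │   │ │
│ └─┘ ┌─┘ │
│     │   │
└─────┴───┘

Using BFS/flood-fill to find all reachable cells from A:
Maze size: 6 × 5 = 30 total cells
All cells are reachable — the maze is fully connected.
Reachable cells: 30

Reachable region (· marks reachable cells):

┌───────┬─┐
│A · · ·│·│
│ ┌───┐ ╵ │
│·│· ·│· ·│
│ ╵ ╷ ├─╴ │
│· ·│·│· ·│
├───┤ └─┐ │
│· ·│· ·│·│
│ ╷ ├─╴ │ │
│·│·│· ·│·│
│ └─┘ ┌─┘ │
│· · ·│· ·│
└─────┴───┘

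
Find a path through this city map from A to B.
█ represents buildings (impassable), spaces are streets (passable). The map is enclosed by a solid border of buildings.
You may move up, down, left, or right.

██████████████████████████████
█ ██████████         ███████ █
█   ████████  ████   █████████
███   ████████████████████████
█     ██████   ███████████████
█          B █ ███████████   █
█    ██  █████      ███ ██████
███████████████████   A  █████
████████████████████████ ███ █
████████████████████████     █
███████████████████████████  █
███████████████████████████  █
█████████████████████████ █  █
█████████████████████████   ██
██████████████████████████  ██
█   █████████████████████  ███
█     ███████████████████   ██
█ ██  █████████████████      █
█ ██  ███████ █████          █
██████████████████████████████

Finding the shortest path from A to B:
Movement: cardinal only
Path length: 15 steps
Directions: left → left → left → up → left → left → left → left → left → up → up → left → left → down → left

Solution:

██████████████████████████████
█ ██████████         ███████ █
█   ████████  ████   █████████
███   ████████████████████████
█     ██████↓←↰███████████████
█          B↲█↑███████████   █
█    ██  █████↑←←←←↰███ ██████
███████████████████↑←←A  █████
████████████████████████ ███ █
████████████████████████     █
███████████████████████████  █
███████████████████████████  █
█████████████████████████ █  █
█████████████████████████   ██
██████████████████████████  ██
█   █████████████████████  ███
█     ███████████████████   ██
█ ██  █████████████████      █
█ ██  ███████ █████          █
██████████████████████████████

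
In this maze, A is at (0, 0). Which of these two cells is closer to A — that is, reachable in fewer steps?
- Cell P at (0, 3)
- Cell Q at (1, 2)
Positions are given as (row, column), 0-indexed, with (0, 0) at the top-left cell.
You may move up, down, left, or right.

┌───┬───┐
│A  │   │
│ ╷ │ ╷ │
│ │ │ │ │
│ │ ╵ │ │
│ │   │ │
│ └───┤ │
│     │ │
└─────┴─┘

Shortest path A → P at (0, 3): 7 steps
Shortest path A → Q at (1, 2): 5 steps

Q is closer (5 steps vs 7 steps).

Path to P:

┌───┬───┐
│A ↓│↱ P│
│ ╷ │ ╷ │
│ │↓│↑│ │
│ │ ╵ │ │
│ │↳ ↑│ │
│ └───┤ │
│     │ │
└─────┴─┘

Path to Q:

┌───┬───┐
│A ↓│   │
│ ╷ │ ╷ │
│ │↓│Q│ │
│ │ ╵ │ │
│ │↳ ↑│ │
│ └───┤ │
│     │ │
└─────┴─┘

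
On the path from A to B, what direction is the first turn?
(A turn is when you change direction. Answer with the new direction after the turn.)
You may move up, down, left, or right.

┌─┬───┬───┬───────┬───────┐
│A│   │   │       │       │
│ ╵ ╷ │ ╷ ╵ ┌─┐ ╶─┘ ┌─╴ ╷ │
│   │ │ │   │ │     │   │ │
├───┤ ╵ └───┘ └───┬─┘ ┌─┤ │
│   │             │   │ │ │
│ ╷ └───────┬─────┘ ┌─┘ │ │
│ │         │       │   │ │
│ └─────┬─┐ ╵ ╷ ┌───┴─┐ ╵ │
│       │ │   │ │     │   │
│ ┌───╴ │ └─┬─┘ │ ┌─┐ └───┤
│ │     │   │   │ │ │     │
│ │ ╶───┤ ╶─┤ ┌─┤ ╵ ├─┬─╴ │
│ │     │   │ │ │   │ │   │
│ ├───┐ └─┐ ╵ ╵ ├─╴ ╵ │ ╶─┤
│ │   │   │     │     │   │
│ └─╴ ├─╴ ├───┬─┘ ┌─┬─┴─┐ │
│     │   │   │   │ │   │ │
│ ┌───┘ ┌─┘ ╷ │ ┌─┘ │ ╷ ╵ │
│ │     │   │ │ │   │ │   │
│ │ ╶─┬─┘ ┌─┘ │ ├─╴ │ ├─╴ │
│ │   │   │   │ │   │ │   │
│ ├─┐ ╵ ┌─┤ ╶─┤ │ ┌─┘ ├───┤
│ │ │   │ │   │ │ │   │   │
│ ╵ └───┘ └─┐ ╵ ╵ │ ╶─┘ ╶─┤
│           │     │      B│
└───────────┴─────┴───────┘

Directions: down, right, up, right, down, down, right, up, up, right, down, right, up, right, right, down, right, right, up, right, right, down, left, down, left, down, left, left, left, down, left, up, left, left, left, left, up, left, down, down, right, right, right, down, left, left, down, right, right, down, right, down, left, down, left, left, down, right, down, right, up, right, up, right, up, right, down, down, left, down, right, down, right, up, up, up, up, right, up, right, up, left, up, up, right, right, down, right, right, down, left, down, right, down, down, left, up, left, down, down, down, left, down, right, right, right
First turn direction: right

Solution:

┌─┬───┬───┬───────┬───────┐
│A│↱ ↓│↱ ↓│↱ → ↓  │↱ → ↓  │
│ ╵ ╷ │ ╷ ╵ ┌─┐ ╶─┘ ┌─╴ ╷ │
│↳ ↑│↓│↑│↳ ↑│ │↳ → ↑│↓ ↲│ │
├───┤ ╵ └───┘ └───┬─┘ ┌─┤ │
│↓ ↰│↳ ↑          │↓ ↲│ │ │
│ ╷ └───────┬─────┘ ┌─┘ │ │
│↓│↑ ← ← ← ↰│↓ ← ← ↲│   │ │
│ └─────┬─┐ ╵ ╷ ┌───┴─┐ ╵ │
│↳ → → ↓│ │↑ ↲│ │↱ → ↓│   │
│ ┌───╴ │ └─┬─┘ │ ┌─┐ └───┤
│ │↓ ← ↲│   │   │↑│ │↳ → ↓│
│ │ ╶───┤ ╶─┤ ┌─┤ ╵ ├─┬─╴ │
│ │↳ → ↓│   │ │ │↑ ↰│ │↓ ↲│
│ ├───┐ └─┐ ╵ ╵ ├─╴ ╵ │ ╶─┤
│ │   │↳ ↓│     │↱ ↑  │↳ ↓│
│ └─╴ ├─╴ ├───┬─┘ ┌─┬─┴─┐ │
│     │↓ ↲│↱ ↓│↱ ↑│ │↓ ↰│↓│
│ ┌───┘ ┌─┘ ╷ │ ┌─┘ │ ╷ ╵ │
│ │↓ ← ↲│↱ ↑│↓│↑│   │↓│↑ ↲│
│ │ ╶─┬─┘ ┌─┘ │ ├─╴ │ ├─╴ │
│ │↳ ↓│↱ ↑│↓ ↲│↑│   │↓│   │
│ ├─┐ ╵ ┌─┤ ╶─┤ │ ┌─┘ ├───┤
│ │ │↳ ↑│ │↳ ↓│↑│ │↓ ↲│   │
│ ╵ └───┘ └─┐ ╵ ╵ │ ╶─┘ ╶─┤
│           │↳ ↑  │↳ → → B│
└───────────┴─────┴───────┘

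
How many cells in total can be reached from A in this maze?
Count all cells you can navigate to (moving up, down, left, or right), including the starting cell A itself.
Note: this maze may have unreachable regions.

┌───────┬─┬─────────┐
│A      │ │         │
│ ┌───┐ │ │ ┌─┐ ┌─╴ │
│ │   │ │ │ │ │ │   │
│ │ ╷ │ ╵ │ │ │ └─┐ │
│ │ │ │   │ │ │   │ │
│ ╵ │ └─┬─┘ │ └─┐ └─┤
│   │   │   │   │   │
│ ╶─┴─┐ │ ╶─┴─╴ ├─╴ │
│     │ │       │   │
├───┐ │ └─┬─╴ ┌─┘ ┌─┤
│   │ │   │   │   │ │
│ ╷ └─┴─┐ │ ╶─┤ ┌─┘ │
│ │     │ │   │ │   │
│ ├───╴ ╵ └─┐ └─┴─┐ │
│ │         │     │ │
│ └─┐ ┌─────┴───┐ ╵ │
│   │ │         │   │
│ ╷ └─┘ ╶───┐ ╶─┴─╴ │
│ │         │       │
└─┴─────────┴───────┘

Using BFS/flood-fill to find all reachable cells from A:
Maze size: 10 × 10 = 100 total cells
All cells are reachable — the maze is fully connected.
Reachable cells: 100

Reachable region (· marks reachable cells):

┌───────┬─┬─────────┐
│A · · ·│·│· · · · ·│
│ ┌───┐ │ │ ┌─┐ ┌─╴ │
│·│· ·│·│·│·│·│·│· ·│
│ │ ╷ │ ╵ │ │ │ └─┐ │
│·│·│·│· ·│·│·│· ·│·│
│ ╵ │ └─┬─┘ │ └─┐ └─┤
│· ·│· ·│· ·│· ·│· ·│
│ ╶─┴─┐ │ ╶─┴─╴ ├─╴ │
│· · ·│·│· · · ·│· ·│
├───┐ │ └─┬─╴ ┌─┘ ┌─┤
│· ·│·│· ·│· ·│· ·│·│
│ ╷ └─┴─┐ │ ╶─┤ ┌─┘ │
│·│· · ·│·│· ·│·│· ·│
│ ├───╴ ╵ └─┐ └─┴─┐ │
│·│· · · · ·│· · ·│·│
│ └─┐ ┌─────┴───┐ ╵ │
│· ·│·│· · · · ·│· ·│
│ ╷ └─┘ ╶───┐ ╶─┴─╴ │
│·│· · · · ·│· · · ·│
└─┴─────────┴───────┘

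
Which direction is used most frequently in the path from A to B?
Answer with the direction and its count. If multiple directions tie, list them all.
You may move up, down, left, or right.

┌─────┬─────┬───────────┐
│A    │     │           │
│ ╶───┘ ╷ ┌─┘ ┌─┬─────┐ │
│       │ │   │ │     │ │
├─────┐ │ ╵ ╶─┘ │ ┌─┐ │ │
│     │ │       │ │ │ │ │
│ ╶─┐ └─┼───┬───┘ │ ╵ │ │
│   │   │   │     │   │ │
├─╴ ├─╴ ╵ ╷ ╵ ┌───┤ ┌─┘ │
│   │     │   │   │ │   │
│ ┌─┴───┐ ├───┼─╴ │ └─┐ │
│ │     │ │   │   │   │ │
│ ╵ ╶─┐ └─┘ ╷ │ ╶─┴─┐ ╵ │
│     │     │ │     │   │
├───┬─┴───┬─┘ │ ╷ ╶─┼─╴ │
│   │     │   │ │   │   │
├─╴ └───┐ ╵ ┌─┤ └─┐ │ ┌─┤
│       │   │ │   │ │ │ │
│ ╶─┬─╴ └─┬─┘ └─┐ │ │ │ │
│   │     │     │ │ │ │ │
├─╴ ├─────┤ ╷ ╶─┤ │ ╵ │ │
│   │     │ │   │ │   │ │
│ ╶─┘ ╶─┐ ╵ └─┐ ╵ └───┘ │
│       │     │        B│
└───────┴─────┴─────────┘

Directions: down, right, right, right, up, right, down, down, right, up, right, up, right, right, right, right, right, down, down, down, down, down, down, down, left, down, down, down, left, up, up, up, left, up, left, down, down, right, down, down, down, right, right, right
Counts: {'down': 18, 'right': 15, 'up': 7, 'left': 4}
Most common: down (18 times)

Solution:

┌─────┬─────┬───────────┐
│A    │↱ ↓  │↱ → → → → ↓│
│ ╶───┘ ╷ ┌─┘ ┌─┬─────┐ │
│↳ → → ↑│↓│↱ ↑│ │     │↓│
├─────┐ │ ╵ ╶─┘ │ ┌─┐ │ │
│     │ │↳ ↑    │ │ │ │↓│
│ ╶─┐ └─┼───┬───┘ │ ╵ │ │
│   │   │   │     │   │↓│
├─╴ ├─╴ ╵ ╷ ╵ ┌───┤ ┌─┘ │
│   │     │   │   │ │  ↓│
│ ┌─┴───┐ ├───┼─╴ │ └─┐ │
│ │     │ │   │   │   │↓│
│ ╵ ╶─┐ └─┘ ╷ │ ╶─┴─┐ ╵ │
│     │     │ │↓ ↰  │  ↓│
├───┬─┴───┬─┘ │ ╷ ╶─┼─╴ │
│   │     │   │↓│↑ ↰│↓ ↲│
├─╴ └───┐ ╵ ┌─┤ └─┐ │ ┌─┤
│       │   │ │↳ ↓│↑│↓│ │
│ ╶─┬─╴ └─┬─┘ └─┐ │ │ │ │
│   │     │     │↓│↑│↓│ │
├─╴ ├─────┤ ╷ ╶─┤ │ ╵ │ │
│   │     │ │   │↓│↑ ↲│ │
│ ╶─┘ ╶─┐ ╵ └─┐ ╵ └───┘ │
│       │     │  ↳ → → B│
└───────┴─────┴─────────┘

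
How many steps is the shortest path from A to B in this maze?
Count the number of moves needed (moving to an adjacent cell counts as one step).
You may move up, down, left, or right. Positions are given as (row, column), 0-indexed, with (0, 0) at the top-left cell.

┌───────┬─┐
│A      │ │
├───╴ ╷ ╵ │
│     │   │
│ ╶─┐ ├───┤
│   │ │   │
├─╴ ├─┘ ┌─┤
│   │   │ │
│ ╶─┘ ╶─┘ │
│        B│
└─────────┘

Using BFS to find shortest path:
Start: (0, 0), End: (4, 4)
Path found:
(0,0) → (0,1) → (0,2) → (1,2) → (1,1) → (1,0) → (2,0) → (2,1) → (3,1) → (3,0) → (4,0) → (4,1) → (4,2) → (4,3) → (4,4)
Number of steps: 14

Solution:

┌───────┬─┐
│A → ↓  │ │
├───╴ ╷ ╵ │
│↓ ← ↲│   │
│ ╶─┐ ├───┤
│↳ ↓│ │   │
├─╴ ├─┘ ┌─┤
│↓ ↲│   │ │
│ ╶─┘ ╶─┘ │
│↳ → → → B│
└─────────┘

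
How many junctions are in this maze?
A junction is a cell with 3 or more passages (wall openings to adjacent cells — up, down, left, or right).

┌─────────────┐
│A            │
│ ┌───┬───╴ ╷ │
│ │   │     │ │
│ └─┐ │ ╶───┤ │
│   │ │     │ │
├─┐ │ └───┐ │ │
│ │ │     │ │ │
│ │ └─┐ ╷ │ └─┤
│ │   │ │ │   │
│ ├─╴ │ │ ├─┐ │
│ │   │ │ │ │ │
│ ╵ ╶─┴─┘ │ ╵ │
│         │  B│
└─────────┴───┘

Checking each cell for number of passages:

Junctions found (3+ passages):
  (0, 5): 3 passages
  (3, 3): 3 passages
  (6, 1): 3 passages
Total junctions: 3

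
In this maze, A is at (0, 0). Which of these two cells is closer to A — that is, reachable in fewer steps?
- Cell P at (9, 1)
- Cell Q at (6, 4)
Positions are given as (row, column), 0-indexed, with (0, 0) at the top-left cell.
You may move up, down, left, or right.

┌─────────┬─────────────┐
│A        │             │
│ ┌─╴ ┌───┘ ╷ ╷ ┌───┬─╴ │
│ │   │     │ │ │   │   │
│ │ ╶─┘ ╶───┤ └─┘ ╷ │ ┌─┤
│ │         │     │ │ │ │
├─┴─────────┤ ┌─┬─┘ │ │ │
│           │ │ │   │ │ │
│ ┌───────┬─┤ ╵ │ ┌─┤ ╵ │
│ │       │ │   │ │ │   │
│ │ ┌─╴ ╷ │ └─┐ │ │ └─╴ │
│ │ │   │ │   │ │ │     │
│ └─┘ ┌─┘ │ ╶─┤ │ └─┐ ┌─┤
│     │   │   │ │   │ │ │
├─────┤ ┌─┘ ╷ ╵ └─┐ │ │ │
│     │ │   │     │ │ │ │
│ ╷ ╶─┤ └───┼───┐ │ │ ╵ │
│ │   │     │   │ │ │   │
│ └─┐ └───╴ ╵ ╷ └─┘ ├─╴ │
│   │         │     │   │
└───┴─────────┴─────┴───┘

Shortest path A → P at (9, 1): 44 steps
Shortest path A → Q at (6, 4): 40 steps

Q is closer (40 steps vs 44 steps).

Path to P:

┌─────────┬─────────────┐
│A → ↓    │↱ ↓          │
│ ┌─╴ ┌───┘ ╷ ╷ ┌───┬─╴ │
│ │↓ ↲│↱ → ↑│↓│ │↱ ↓│   │
│ │ ╶─┘ ╶───┤ └─┘ ╷ │ ┌─┤
│ │↳ → ↑    │↳ → ↑│↓│ │ │
├─┴─────────┤ ┌─┬─┘ │ │ │
│           │ │ │↓ ↲│ │ │
│ ┌───────┬─┤ ╵ │ ┌─┤ ╵ │
│ │       │ │   │↓│ │   │
│ │ ┌─╴ ╷ │ └─┐ │ │ └─╴ │
│ │ │   │ │   │ │↓│     │
│ └─┘ ┌─┘ │ ╶─┤ │ └─┐ ┌─┤
│     │   │   │ │↳ ↓│ │ │
├─────┤ ┌─┘ ╷ ╵ └─┐ │ │ │
│↓ ↰  │ │   │     │↓│ │ │
│ ╷ ╶─┤ └───┼───┐ │ │ ╵ │
│↓│↑ ↰│     │↓ ↰│ │↓│   │
│ └─┐ └───╴ ╵ ╷ └─┘ ├─╴ │
│↳ P│↑ ← ← ← ↲│↑ ← ↲│   │
└───┴─────────┴─────┴───┘

Path to Q:

┌─────────┬─────────────┐
│A → ↓    │↱ ↓          │
│ ┌─╴ ┌───┘ ╷ ╷ ┌───┬─╴ │
│ │↓ ↲│↱ → ↑│↓│ │↱ ↓│   │
│ │ ╶─┘ ╶───┤ └─┘ ╷ │ ┌─┤
│ │↳ → ↑    │↳ → ↑│↓│ │ │
├─┴─────────┤ ┌─┬─┘ │ │ │
│           │ │ │↓ ↲│ │ │
│ ┌───────┬─┤ ╵ │ ┌─┤ ╵ │
│ │       │ │   │↓│ │   │
│ │ ┌─╴ ╷ │ └─┐ │ │ └─╴ │
│ │ │   │ │   │ │↓│     │
│ └─┘ ┌─┘ │ ╶─┤ │ └─┐ ┌─┤
│     │↱ Q│   │ │↳ ↓│ │ │
├─────┤ ┌─┘ ╷ ╵ └─┐ │ │ │
│     │↑│   │     │↓│ │ │
│ ╷ ╶─┤ └───┼───┐ │ │ ╵ │
│ │   │↑ ← ↰│↓ ↰│ │↓│   │
│ └─┐ └───╴ ╵ ╷ └─┘ ├─╴ │
│   │      ↑ ↲│↑ ← ↲│   │
└───┴─────────┴─────┴───┘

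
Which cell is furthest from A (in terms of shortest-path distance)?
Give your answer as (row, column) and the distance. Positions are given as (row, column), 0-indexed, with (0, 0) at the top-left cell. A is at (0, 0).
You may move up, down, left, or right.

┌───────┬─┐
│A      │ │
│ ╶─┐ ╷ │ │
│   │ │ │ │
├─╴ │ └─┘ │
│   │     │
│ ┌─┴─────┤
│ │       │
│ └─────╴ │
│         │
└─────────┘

Computing BFS distances from A to all cells:
Furthest cell: (3, 1)
Distance: 14 steps

Path from A to the furthest cell:

┌───────┬─┐
│A      │ │
│ ╶─┐ ╷ │ │
│↳ ↓│ │ │ │
├─╴ │ └─┘ │
│↓ ↲│     │
│ ┌─┴─────┤
│↓│B ← ← ↰│
│ └─────╴ │
│↳ → → → ↑│
└─────────┘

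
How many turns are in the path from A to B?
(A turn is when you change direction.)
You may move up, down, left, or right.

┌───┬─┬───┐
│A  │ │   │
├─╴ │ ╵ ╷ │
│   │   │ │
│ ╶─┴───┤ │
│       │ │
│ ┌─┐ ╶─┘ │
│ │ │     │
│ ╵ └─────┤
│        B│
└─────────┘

Directions: right, down, left, down, down, down, right, right, right, right
Number of turns: 4

Solution:

┌───┬─┬───┐
│A ↓│ │   │
├─╴ │ ╵ ╷ │
│↓ ↲│   │ │
│ ╶─┴───┤ │
│↓      │ │
│ ┌─┐ ╶─┘ │
│↓│ │     │
│ ╵ └─────┤
│↳ → → → B│
└─────────┘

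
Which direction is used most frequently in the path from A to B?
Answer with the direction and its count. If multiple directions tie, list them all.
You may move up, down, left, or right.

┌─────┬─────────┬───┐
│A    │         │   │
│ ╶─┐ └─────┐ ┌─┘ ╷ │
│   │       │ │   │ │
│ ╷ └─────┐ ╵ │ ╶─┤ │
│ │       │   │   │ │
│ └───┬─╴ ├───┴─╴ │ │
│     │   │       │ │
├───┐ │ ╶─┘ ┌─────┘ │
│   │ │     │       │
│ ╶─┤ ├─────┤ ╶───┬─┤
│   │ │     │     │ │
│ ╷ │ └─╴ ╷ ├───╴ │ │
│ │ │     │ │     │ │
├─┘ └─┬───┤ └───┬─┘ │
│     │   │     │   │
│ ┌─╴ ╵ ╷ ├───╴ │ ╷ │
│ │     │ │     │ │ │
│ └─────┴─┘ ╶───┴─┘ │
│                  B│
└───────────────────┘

Directions: down, down, down, right, right, down, down, down, right, right, up, right, down, down, right, right, down, left, left, down, right, right, right, right
Counts: {'down': 10, 'right': 11, 'up': 1, 'left': 2}
Most common: right (11 times)

Solution:

┌─────┬─────────┬───┐
│A    │         │   │
│ ╶─┐ └─────┐ ┌─┘ ╷ │
│↓  │       │ │   │ │
│ ╷ └─────┐ ╵ │ ╶─┤ │
│↓│       │   │   │ │
│ └───┬─╴ ├───┴─╴ │ │
│↳ → ↓│   │       │ │
├───┐ │ ╶─┘ ┌─────┘ │
│   │↓│     │       │
│ ╶─┤ ├─────┤ ╶───┬─┤
│   │↓│  ↱ ↓│     │ │
│ ╷ │ └─╴ ╷ ├───╴ │ │
│ │ │↳ → ↑│↓│     │ │
├─┘ └─┬───┤ └───┬─┘ │
│     │   │↳ → ↓│   │
│ ┌─╴ ╵ ╷ ├───╴ │ ╷ │
│ │     │ │↓ ← ↲│ │ │
│ └─────┴─┘ ╶───┴─┘ │
│          ↳ → → → B│
└───────────────────┘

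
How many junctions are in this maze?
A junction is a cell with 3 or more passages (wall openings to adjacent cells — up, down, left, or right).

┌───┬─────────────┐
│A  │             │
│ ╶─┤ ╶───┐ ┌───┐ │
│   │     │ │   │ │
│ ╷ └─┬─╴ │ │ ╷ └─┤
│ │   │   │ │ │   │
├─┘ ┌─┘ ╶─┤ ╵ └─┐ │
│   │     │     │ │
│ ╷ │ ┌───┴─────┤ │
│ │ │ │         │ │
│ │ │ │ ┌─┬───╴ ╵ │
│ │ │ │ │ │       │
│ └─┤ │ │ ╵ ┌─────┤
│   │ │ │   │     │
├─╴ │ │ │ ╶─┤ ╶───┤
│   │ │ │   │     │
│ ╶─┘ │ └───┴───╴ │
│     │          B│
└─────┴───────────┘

Checking each cell for number of passages:

Junctions found (3+ passages):
  (0, 5): 3 passages
  (1, 0): 3 passages
  (2, 1): 3 passages
  (3, 1): 3 passages
  (3, 3): 3 passages
  (3, 6): 3 passages
  (5, 7): 3 passages
  (6, 4): 3 passages
Total junctions: 8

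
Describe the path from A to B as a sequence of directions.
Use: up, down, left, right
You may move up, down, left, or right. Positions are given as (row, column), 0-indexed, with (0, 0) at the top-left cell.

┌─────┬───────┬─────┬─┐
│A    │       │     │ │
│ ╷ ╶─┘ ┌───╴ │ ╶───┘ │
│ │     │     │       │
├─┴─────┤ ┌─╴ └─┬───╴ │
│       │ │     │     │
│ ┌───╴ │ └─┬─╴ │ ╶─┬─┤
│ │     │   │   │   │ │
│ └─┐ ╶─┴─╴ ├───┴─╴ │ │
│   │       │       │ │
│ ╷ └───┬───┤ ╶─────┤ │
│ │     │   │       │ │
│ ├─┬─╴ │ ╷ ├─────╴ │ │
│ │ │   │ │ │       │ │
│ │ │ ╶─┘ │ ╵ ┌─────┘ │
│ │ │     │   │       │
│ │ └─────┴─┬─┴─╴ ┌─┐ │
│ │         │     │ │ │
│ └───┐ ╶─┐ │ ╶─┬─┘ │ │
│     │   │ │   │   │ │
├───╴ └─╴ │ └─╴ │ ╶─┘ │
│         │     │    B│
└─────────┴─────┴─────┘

Finding the path and converting it to directions:
Path through cells: (0,0) → (0,1) → (1,1) → (1,2) → (1,3) → (0,3) → (0,4) → (0,5) → (0,6) → (1,6) → (1,5) → (1,4) → (2,4) → (3,4) → (3,5) → (4,5) → (4,4) → (4,3) → (4,2) → (3,2) → (3,3) → (2,3) → (2,2) → (2,1) → (2,0) → (3,0) → (4,0) → (5,0) → (6,0) → (7,0) → (8,0) → (9,0) → (9,1) → (9,2) → (10,2) → (10,3) → (10,4) → (9,4) → (9,3) → (8,3) → (8,4) → (8,5) → (9,5) → (10,5) → (10,6) → (10,7) → (9,7) → (9,6) → (8,6) → (8,7) → (8,8) → (7,8) → (7,9) → (7,10) → (8,10) → (9,10) → (10,10)
Directions: right, down, right, right, up, right, right, right, down, left, left, down, down, right, down, left, left, left, up, right, up, left, left, left, down, down, down, down, down, down, down, right, right, down, right, right, up, left, up, right, right, down, down, right, right, up, left, up, right, right, up, right, right, down, down, down

Solution:

┌─────┬───────┬─────┬─┐
│A ↓  │↱ → → ↓│     │ │
│ ╷ ╶─┘ ┌───╴ │ ╶───┘ │
│ │↳ → ↑│↓ ← ↲│       │
├─┴─────┤ ┌─╴ └─┬───╴ │
│↓ ← ← ↰│↓│     │     │
│ ┌───╴ │ └─┬─╴ │ ╶─┬─┤
│↓│  ↱ ↑│↳ ↓│   │   │ │
│ └─┐ ╶─┴─╴ ├───┴─╴ │ │
│↓  │↑ ← ← ↲│       │ │
│ ╷ └───┬───┤ ╶─────┤ │
│↓│     │   │       │ │
│ ├─┬─╴ │ ╷ ├─────╴ │ │
│↓│ │   │ │ │       │ │
│ │ │ ╶─┘ │ ╵ ┌─────┘ │
│↓│ │     │   │  ↱ → ↓│
│ │ └─────┴─┬─┴─╴ ┌─┐ │
│↓│    ↱ → ↓│↱ → ↑│ │↓│
│ └───┐ ╶─┐ │ ╶─┬─┘ │ │
│↳ → ↓│↑ ↰│↓│↑ ↰│   │↓│
├───╴ └─╴ │ └─╴ │ ╶─┘ │
│    ↳ → ↑│↳ → ↑│    B│
└─────────┴─────┴─────┘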